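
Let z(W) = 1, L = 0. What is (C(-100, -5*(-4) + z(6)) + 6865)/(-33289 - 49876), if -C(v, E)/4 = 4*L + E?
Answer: -6781/83165 ≈ -0.081537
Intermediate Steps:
C(v, E) = -4*E (C(v, E) = -4*(4*0 + E) = -4*(0 + E) = -4*E)
(C(-100, -5*(-4) + z(6)) + 6865)/(-33289 - 49876) = (-4*(-5*(-4) + 1) + 6865)/(-33289 - 49876) = (-4*(20 + 1) + 6865)/(-83165) = (-4*21 + 6865)*(-1/83165) = (-84 + 6865)*(-1/83165) = 6781*(-1/83165) = -6781/83165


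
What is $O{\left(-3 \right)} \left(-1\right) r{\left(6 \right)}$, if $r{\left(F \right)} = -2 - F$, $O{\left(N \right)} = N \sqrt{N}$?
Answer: $- 24 i \sqrt{3} \approx - 41.569 i$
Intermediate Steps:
$O{\left(N \right)} = N^{\frac{3}{2}}$
$O{\left(-3 \right)} \left(-1\right) r{\left(6 \right)} = \left(-3\right)^{\frac{3}{2}} \left(-1\right) \left(-2 - 6\right) = - 3 i \sqrt{3} \left(-1\right) \left(-2 - 6\right) = 3 i \sqrt{3} \left(-8\right) = - 24 i \sqrt{3}$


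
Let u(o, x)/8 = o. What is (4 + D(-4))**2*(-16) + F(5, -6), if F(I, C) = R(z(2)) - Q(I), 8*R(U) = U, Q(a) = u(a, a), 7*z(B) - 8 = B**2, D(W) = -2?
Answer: -1453/14 ≈ -103.79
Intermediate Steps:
z(B) = 8/7 + B**2/7
u(o, x) = 8*o
Q(a) = 8*a
R(U) = U/8
F(I, C) = 3/14 - 8*I (F(I, C) = (8/7 + (1/7)*2**2)/8 - 8*I = (8/7 + (1/7)*4)/8 - 8*I = (8/7 + 4/7)/8 - 8*I = (1/8)*(12/7) - 8*I = 3/14 - 8*I)
(4 + D(-4))**2*(-16) + F(5, -6) = (4 - 2)**2*(-16) + (3/14 - 8*5) = 2**2*(-16) + (3/14 - 40) = 4*(-16) - 557/14 = -64 - 557/14 = -1453/14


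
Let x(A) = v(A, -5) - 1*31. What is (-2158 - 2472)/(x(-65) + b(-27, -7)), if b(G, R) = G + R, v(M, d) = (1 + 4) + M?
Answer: 926/25 ≈ 37.040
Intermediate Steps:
v(M, d) = 5 + M
x(A) = -26 + A (x(A) = (5 + A) - 1*31 = (5 + A) - 31 = -26 + A)
(-2158 - 2472)/(x(-65) + b(-27, -7)) = (-2158 - 2472)/((-26 - 65) + (-27 - 7)) = -4630/(-91 - 34) = -4630/(-125) = -4630*(-1/125) = 926/25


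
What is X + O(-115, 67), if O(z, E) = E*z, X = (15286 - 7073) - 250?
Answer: 258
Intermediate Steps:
X = 7963 (X = 8213 - 250 = 7963)
X + O(-115, 67) = 7963 + 67*(-115) = 7963 - 7705 = 258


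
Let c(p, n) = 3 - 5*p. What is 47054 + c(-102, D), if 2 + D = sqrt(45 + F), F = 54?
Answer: 47567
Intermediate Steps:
D = -2 + 3*sqrt(11) (D = -2 + sqrt(45 + 54) = -2 + sqrt(99) = -2 + 3*sqrt(11) ≈ 7.9499)
47054 + c(-102, D) = 47054 + (3 - 5*(-102)) = 47054 + (3 + 510) = 47054 + 513 = 47567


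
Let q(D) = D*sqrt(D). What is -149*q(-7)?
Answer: 1043*I*sqrt(7) ≈ 2759.5*I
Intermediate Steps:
q(D) = D**(3/2)
-149*q(-7) = -(-1043)*I*sqrt(7) = 1043*I*sqrt(7)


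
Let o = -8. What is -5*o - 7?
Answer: 33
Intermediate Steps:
-5*o - 7 = -5*(-8) - 7 = 40 - 7 = 33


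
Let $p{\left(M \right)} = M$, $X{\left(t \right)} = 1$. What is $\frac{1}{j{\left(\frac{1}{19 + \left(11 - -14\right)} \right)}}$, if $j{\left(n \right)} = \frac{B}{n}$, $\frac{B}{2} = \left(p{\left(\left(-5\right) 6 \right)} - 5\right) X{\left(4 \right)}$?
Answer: $- \frac{1}{3080} \approx -0.00032468$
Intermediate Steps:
$B = -70$ ($B = 2 \left(\left(-5\right) 6 - 5\right) 1 = 2 \left(-30 - 5\right) 1 = 2 \left(\left(-35\right) 1\right) = 2 \left(-35\right) = -70$)
$j{\left(n \right)} = - \frac{70}{n}$
$\frac{1}{j{\left(\frac{1}{19 + \left(11 - -14\right)} \right)}} = \frac{1}{\left(-70\right) \frac{1}{\frac{1}{19 + \left(11 - -14\right)}}} = \frac{1}{\left(-70\right) \frac{1}{\frac{1}{19 + \left(11 + 14\right)}}} = \frac{1}{\left(-70\right) \frac{1}{\frac{1}{19 + 25}}} = \frac{1}{\left(-70\right) \frac{1}{\frac{1}{44}}} = \frac{1}{\left(-70\right) 44} = \frac{1}{-3080} = - \frac{1}{3080}$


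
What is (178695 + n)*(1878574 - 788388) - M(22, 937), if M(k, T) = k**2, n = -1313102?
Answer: -1236714630186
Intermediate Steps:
(178695 + n)*(1878574 - 788388) - M(22, 937) = (178695 - 1313102)*(1878574 - 788388) - 1*22**2 = -1134407*1090186 - 1*484 = -1236714629702 - 484 = -1236714630186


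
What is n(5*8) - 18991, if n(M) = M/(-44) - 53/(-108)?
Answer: -22561805/1188 ≈ -18991.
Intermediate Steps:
n(M) = 53/108 - M/44 (n(M) = M*(-1/44) - 53*(-1/108) = -M/44 + 53/108 = 53/108 - M/44)
n(5*8) - 18991 = (53/108 - 5*8/44) - 18991 = (53/108 - 1/44*40) - 18991 = (53/108 - 10/11) - 18991 = -497/1188 - 18991 = -22561805/1188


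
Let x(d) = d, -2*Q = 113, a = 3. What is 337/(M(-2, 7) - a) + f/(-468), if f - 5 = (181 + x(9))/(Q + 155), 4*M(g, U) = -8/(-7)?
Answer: -5577341/44916 ≈ -124.17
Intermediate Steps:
Q = -113/2 (Q = -½*113 = -113/2 ≈ -56.500)
M(g, U) = 2/7 (M(g, U) = (-8/(-7))/4 = (-8*(-⅐))/4 = (¼)*(8/7) = 2/7)
f = 1365/197 (f = 5 + (181 + 9)/(-113/2 + 155) = 5 + 190/(197/2) = 5 + 190*(2/197) = 5 + 380/197 = 1365/197 ≈ 6.9289)
337/(M(-2, 7) - a) + f/(-468) = 337/(2/7 - 1*3) + (1365/197)/(-468) = 337/(2/7 - 3) + (1365/197)*(-1/468) = 337/(-19/7) - 35/2364 = 337*(-7/19) - 35/2364 = -2359/19 - 35/2364 = -5577341/44916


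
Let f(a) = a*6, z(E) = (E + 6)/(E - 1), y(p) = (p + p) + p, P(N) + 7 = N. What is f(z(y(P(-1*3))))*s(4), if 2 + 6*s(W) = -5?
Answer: -168/31 ≈ -5.4194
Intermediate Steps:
s(W) = -7/6 (s(W) = -⅓ + (⅙)*(-5) = -⅓ - ⅚ = -7/6)
P(N) = -7 + N
y(p) = 3*p (y(p) = 2*p + p = 3*p)
z(E) = (6 + E)/(-1 + E)
f(a) = 6*a
f(z(y(P(-1*3))))*s(4) = (6*((6 + 3*(-7 - 1*3))/(-1 + 3*(-7 - 1*3))))*(-7/6) = (6*((6 + 3*(-7 - 3))/(-1 + 3*(-7 - 3))))*(-7/6) = (6*((6 + 3*(-10))/(-1 + 3*(-10))))*(-7/6) = (6*((6 - 30)/(-1 - 30)))*(-7/6) = (6*(-24/(-31)))*(-7/6) = (6*(-1/31*(-24)))*(-7/6) = (6*(24/31))*(-7/6) = (144/31)*(-7/6) = -168/31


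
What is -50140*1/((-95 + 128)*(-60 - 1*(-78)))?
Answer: -25070/297 ≈ -84.411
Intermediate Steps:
-50140*1/((-95 + 128)*(-60 - 1*(-78))) = -50140*1/(33*(-60 + 78)) = -50140/(18*33) = -50140/594 = -50140*1/594 = -25070/297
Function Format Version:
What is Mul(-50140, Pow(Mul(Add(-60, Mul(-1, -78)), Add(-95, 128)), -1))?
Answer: Rational(-25070, 297) ≈ -84.411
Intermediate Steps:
Mul(-50140, Pow(Mul(Add(-60, Mul(-1, -78)), Add(-95, 128)), -1)) = Mul(-50140, Pow(Mul(Add(-60, 78), 33), -1)) = Mul(-50140, Pow(Mul(18, 33), -1)) = Mul(-50140, Pow(594, -1)) = Mul(-50140, Rational(1, 594)) = Rational(-25070, 297)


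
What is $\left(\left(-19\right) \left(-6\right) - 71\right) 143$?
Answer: $6149$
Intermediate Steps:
$\left(\left(-19\right) \left(-6\right) - 71\right) 143 = \left(114 - 71\right) 143 = 43 \cdot 143 = 6149$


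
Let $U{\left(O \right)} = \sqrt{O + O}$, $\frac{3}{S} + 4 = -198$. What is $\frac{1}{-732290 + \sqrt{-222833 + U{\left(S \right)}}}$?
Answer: $\frac{101}{-73961290 + \sqrt{101} \sqrt{-22506133 + i \sqrt{303}}} \approx -1.3656 \cdot 10^{-6} - 8.8029 \cdot 10^{-10} i$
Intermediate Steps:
$S = - \frac{3}{202}$ ($S = \frac{3}{-4 - 198} = \frac{3}{-202} = 3 \left(- \frac{1}{202}\right) = - \frac{3}{202} \approx -0.014851$)
$U{\left(O \right)} = \sqrt{2} \sqrt{O}$ ($U{\left(O \right)} = \sqrt{2 O} = \sqrt{2} \sqrt{O}$)
$\frac{1}{-732290 + \sqrt{-222833 + U{\left(S \right)}}} = \frac{1}{-732290 + \sqrt{-222833 + \sqrt{2} \sqrt{- \frac{3}{202}}}} = \frac{1}{-732290 + \sqrt{-222833 + \sqrt{2} \frac{i \sqrt{606}}{202}}} = \frac{1}{-732290 + \sqrt{-222833 + \frac{i \sqrt{303}}{101}}}$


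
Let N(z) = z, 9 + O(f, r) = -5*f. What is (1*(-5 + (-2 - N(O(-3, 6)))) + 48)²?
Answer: 1225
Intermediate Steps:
O(f, r) = -9 - 5*f
(1*(-5 + (-2 - N(O(-3, 6)))) + 48)² = (1*(-5 + (-2 - (-9 - 5*(-3)))) + 48)² = (1*(-5 + (-2 - (-9 + 15))) + 48)² = (1*(-5 + (-2 - 1*6)) + 48)² = (1*(-5 + (-2 - 6)) + 48)² = (1*(-5 - 8) + 48)² = (1*(-13) + 48)² = (-13 + 48)² = 35² = 1225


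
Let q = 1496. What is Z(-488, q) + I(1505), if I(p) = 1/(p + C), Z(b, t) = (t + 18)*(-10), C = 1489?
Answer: -45329159/2994 ≈ -15140.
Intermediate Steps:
Z(b, t) = -180 - 10*t (Z(b, t) = (18 + t)*(-10) = -180 - 10*t)
I(p) = 1/(1489 + p) (I(p) = 1/(p + 1489) = 1/(1489 + p))
Z(-488, q) + I(1505) = (-180 - 10*1496) + 1/(1489 + 1505) = (-180 - 14960) + 1/2994 = -15140 + 1/2994 = -45329159/2994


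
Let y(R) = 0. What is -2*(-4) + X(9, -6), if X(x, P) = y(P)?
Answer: 8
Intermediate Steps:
X(x, P) = 0
-2*(-4) + X(9, -6) = -2*(-4) + 0 = 8 + 0 = 8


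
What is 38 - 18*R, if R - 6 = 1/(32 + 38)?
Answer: -2459/35 ≈ -70.257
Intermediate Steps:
R = 421/70 (R = 6 + 1/(32 + 38) = 6 + 1/70 = 421/70 ≈ 6.0143)
38 - 18*R = 38 - 18*421/70 = 38 - 3789/35 = -2459/35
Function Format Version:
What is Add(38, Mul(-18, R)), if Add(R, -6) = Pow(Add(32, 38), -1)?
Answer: Rational(-2459, 35) ≈ -70.257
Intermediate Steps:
R = Rational(421, 70) (R = Add(6, Pow(Add(32, 38), -1)) = Add(6, Pow(70, -1)) = Add(6, Rational(1, 70)) = Rational(421, 70) ≈ 6.0143)
Add(38, Mul(-18, R)) = Add(38, Mul(-18, Rational(421, 70))) = Add(38, Rational(-3789, 35)) = Rational(-2459, 35)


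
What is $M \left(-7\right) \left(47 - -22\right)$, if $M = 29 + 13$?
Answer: $-20286$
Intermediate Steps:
$M = 42$
$M \left(-7\right) \left(47 - -22\right) = 42 \left(-7\right) \left(47 - -22\right) = - 294 \left(47 + 22\right) = \left(-294\right) 69 = -20286$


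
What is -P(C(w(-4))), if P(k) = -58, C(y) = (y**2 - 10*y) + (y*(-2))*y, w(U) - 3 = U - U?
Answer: 58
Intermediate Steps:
w(U) = 3 (w(U) = 3 + (U - U) = 3 + 0 = 3)
C(y) = -y**2 - 10*y (C(y) = (y**2 - 10*y) + (-2*y)*y = (y**2 - 10*y) - 2*y**2 = -y**2 - 10*y)
-P(C(w(-4))) = -1*(-58) = 58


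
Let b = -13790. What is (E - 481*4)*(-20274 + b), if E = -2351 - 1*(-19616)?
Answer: -522575824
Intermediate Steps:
E = 17265 (E = -2351 + 19616 = 17265)
(E - 481*4)*(-20274 + b) = (17265 - 481*4)*(-20274 - 13790) = (17265 - 1924)*(-34064) = 15341*(-34064) = -522575824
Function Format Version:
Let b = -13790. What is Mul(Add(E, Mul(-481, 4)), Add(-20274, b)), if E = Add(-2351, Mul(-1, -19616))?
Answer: -522575824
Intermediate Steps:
E = 17265 (E = Add(-2351, 19616) = 17265)
Mul(Add(E, Mul(-481, 4)), Add(-20274, b)) = Mul(Add(17265, Mul(-481, 4)), Add(-20274, -13790)) = Mul(Add(17265, -1924), -34064) = Mul(15341, -34064) = -522575824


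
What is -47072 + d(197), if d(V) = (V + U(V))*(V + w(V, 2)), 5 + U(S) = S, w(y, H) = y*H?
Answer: 182827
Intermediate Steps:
w(y, H) = H*y
U(S) = -5 + S
d(V) = 3*V*(-5 + 2*V) (d(V) = (V + (-5 + V))*(V + 2*V) = (-5 + 2*V)*(3*V) = 3*V*(-5 + 2*V))
-47072 + d(197) = -47072 + 3*197*(-5 + 2*197) = -47072 + 3*197*(-5 + 394) = -47072 + 3*197*389 = -47072 + 229899 = 182827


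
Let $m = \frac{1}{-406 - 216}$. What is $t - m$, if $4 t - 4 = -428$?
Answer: $- \frac{65931}{622} \approx -106.0$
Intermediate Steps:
$m = - \frac{1}{622}$ ($m = \frac{1}{-622} = - \frac{1}{622} \approx -0.0016077$)
$t = -106$ ($t = 1 + \frac{1}{4} \left(-428\right) = 1 - 107 = -106$)
$t - m = -106 - - \frac{1}{622} = -106 + \frac{1}{622} = - \frac{65931}{622}$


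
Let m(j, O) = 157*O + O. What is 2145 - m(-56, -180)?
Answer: 30585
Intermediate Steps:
m(j, O) = 158*O
2145 - m(-56, -180) = 2145 - 158*(-180) = 2145 - 1*(-28440) = 2145 + 28440 = 30585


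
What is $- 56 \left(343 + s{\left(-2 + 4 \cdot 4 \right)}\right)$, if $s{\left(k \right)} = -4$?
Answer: $-18984$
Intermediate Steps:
$- 56 \left(343 + s{\left(-2 + 4 \cdot 4 \right)}\right) = - 56 \left(343 - 4\right) = \left(-56\right) 339 = -18984$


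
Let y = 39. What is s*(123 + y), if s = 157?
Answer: 25434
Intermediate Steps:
s*(123 + y) = 157*(123 + 39) = 157*162 = 25434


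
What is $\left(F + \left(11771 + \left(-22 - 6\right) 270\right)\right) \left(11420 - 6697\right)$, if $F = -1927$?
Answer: $10787332$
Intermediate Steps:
$\left(F + \left(11771 + \left(-22 - 6\right) 270\right)\right) \left(11420 - 6697\right) = \left(-1927 + \left(11771 + \left(-22 - 6\right) 270\right)\right) \left(11420 - 6697\right) = \left(-1927 + \left(11771 - 7560\right)\right) 4723 = \left(-1927 + 4211\right) 4723 = 2284 \cdot 4723 = 10787332$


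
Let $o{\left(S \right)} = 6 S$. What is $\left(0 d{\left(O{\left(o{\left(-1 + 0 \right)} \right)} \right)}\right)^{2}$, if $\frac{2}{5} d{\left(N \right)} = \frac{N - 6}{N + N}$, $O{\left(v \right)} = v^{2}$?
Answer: $0$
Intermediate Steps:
$d{\left(N \right)} = \frac{5 \left(-6 + N\right)}{4 N}$ ($d{\left(N \right)} = \frac{5 \frac{N - 6}{N + N}}{2} = \frac{5 \frac{N - 6}{2 N}}{2} = \frac{5 \left(-6 + N\right) \frac{1}{2 N}}{2} = \frac{5 \frac{-6 + N}{2 N}}{2} = \frac{5 \left(-6 + N\right)}{4 N}$)
$\left(0 d{\left(O{\left(o{\left(-1 + 0 \right)} \right)} \right)}\right)^{2} = \left(0 \frac{5 \left(-6 + \left(6 \left(-1 + 0\right)\right)^{2}\right)}{4 \left(6 \left(-1 + 0\right)\right)^{2}}\right)^{2} = \left(0 \frac{5 \left(-6 + \left(6 \left(-1\right)\right)^{2}\right)}{4 \left(6 \left(-1\right)\right)^{2}}\right)^{2} = \left(0 \frac{5 \left(-6 + \left(-6\right)^{2}\right)}{4 \left(-6\right)^{2}}\right)^{2} = \left(0 \frac{5 \left(-6 + 36\right)}{4 \cdot 36}\right)^{2} = \left(0 \cdot \frac{5}{4} \cdot \frac{1}{36} \cdot 30\right)^{2} = \left(0 \cdot \frac{25}{24}\right)^{2} = 0^{2} = 0$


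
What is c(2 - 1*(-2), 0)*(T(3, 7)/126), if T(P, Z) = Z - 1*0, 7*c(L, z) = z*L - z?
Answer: 0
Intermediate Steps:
c(L, z) = -z/7 + L*z/7 (c(L, z) = (z*L - z)/7 = (L*z - z)/7 = (-z + L*z)/7 = -z/7 + L*z/7)
T(P, Z) = Z (T(P, Z) = Z + 0 = Z)
c(2 - 1*(-2), 0)*(T(3, 7)/126) = ((⅐)*0*(-1 + (2 - 1*(-2))))*(7/126) = ((⅐)*0*(-1 + (2 + 2)))*(7*(1/126)) = ((⅐)*0*(-1 + 4))*(1/18) = ((⅐)*0*3)*(1/18) = 0*(1/18) = 0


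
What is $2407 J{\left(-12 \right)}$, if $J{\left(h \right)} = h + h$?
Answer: $-57768$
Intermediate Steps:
$J{\left(h \right)} = 2 h$
$2407 J{\left(-12 \right)} = 2407 \cdot 2 \left(-12\right) = 2407 \left(-24\right) = -57768$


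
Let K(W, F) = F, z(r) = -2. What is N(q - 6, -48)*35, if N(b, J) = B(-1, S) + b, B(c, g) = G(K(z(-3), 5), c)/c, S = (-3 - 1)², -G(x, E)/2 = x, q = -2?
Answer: 70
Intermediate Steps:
G(x, E) = -2*x
S = 16 (S = (-4)² = 16)
B(c, g) = -10/c (B(c, g) = (-2*5)/c = -10/c)
N(b, J) = 10 + b (N(b, J) = -10/(-1) + b = -10*(-1) + b = 10 + b)
N(q - 6, -48)*35 = (10 + (-2 - 6))*35 = (10 - 8)*35 = 2*35 = 70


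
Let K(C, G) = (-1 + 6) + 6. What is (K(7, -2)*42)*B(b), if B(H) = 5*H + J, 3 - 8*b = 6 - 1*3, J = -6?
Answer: -2772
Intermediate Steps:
b = 0 (b = 3/8 - (6 - 1*3)/8 = 3/8 - (6 - 3)/8 = 3/8 - ⅛*3 = 3/8 - 3/8 = 0)
K(C, G) = 11 (K(C, G) = 5 + 6 = 11)
B(H) = -6 + 5*H (B(H) = 5*H - 6 = -6 + 5*H)
(K(7, -2)*42)*B(b) = (11*42)*(-6 + 5*0) = 462*(-6 + 0) = 462*(-6) = -2772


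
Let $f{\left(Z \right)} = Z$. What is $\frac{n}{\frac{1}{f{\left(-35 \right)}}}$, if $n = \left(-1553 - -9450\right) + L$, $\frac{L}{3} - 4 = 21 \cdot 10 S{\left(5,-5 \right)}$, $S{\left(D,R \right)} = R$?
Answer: $-166565$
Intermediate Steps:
$L = -3138$ ($L = 12 + 3 \cdot 21 \cdot 10 \left(-5\right) = 12 + 3 \cdot 210 \left(-5\right) = 12 + 3 \left(-1050\right) = 12 - 3150 = -3138$)
$n = 4759$ ($n = \left(-1553 - -9450\right) - 3138 = \left(-1553 + 9450\right) - 3138 = 7897 - 3138 = 4759$)
$\frac{n}{\frac{1}{f{\left(-35 \right)}}} = \frac{4759}{\frac{1}{-35}} = \frac{4759}{- \frac{1}{35}} = 4759 \left(-35\right) = -166565$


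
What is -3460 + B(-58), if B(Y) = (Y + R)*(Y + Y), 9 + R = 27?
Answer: 1180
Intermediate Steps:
R = 18 (R = -9 + 27 = 18)
B(Y) = 2*Y*(18 + Y) (B(Y) = (Y + 18)*(Y + Y) = (18 + Y)*(2*Y) = 2*Y*(18 + Y))
-3460 + B(-58) = -3460 + 2*(-58)*(18 - 58) = -3460 + 2*(-58)*(-40) = -3460 + 4640 = 1180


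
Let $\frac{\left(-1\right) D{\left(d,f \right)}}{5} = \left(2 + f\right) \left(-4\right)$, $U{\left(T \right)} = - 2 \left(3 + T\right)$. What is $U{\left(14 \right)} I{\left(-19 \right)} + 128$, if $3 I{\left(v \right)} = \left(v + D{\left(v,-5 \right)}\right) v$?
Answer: $- \frac{50650}{3} \approx -16883.0$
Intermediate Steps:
$U{\left(T \right)} = -6 - 2 T$
$D{\left(d,f \right)} = 40 + 20 f$ ($D{\left(d,f \right)} = - 5 \left(2 + f\right) \left(-4\right) = - 5 \left(-8 - 4 f\right) = 40 + 20 f$)
$I{\left(v \right)} = \frac{v \left(-60 + v\right)}{3}$ ($I{\left(v \right)} = \frac{\left(v + \left(40 + 20 \left(-5\right)\right)\right) v}{3} = \frac{\left(v + \left(40 - 100\right)\right) v}{3} = \frac{\left(v - 60\right) v}{3} = \frac{\left(-60 + v\right) v}{3} = \frac{v \left(-60 + v\right)}{3}$)
$U{\left(14 \right)} I{\left(-19 \right)} + 128 = \left(-6 - 28\right) \frac{1}{3} \left(-19\right) \left(-60 - 19\right) + 128 = \left(-6 - 28\right) \frac{1}{3} \left(-19\right) \left(-79\right) + 128 = \left(-34\right) \frac{1501}{3} + 128 = - \frac{51034}{3} + 128 = - \frac{50650}{3}$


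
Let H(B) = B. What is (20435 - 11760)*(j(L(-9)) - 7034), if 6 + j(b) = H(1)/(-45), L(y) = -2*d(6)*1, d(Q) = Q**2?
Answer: -549649735/9 ≈ -6.1072e+7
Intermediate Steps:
L(y) = -72 (L(y) = -2*6**2*1 = -2*36*1 = -72*1 = -72)
j(b) = -271/45 (j(b) = -6 + 1/(-45) = -6 + 1*(-1/45) = -6 - 1/45 = -271/45)
(20435 - 11760)*(j(L(-9)) - 7034) = (20435 - 11760)*(-271/45 - 7034) = 8675*(-316801/45) = -549649735/9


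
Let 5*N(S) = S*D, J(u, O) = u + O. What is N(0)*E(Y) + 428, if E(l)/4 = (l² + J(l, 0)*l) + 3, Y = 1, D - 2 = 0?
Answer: 428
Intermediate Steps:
D = 2 (D = 2 + 0 = 2)
J(u, O) = O + u
N(S) = 2*S/5 (N(S) = (S*2)/5 = (2*S)/5 = 2*S/5)
E(l) = 12 + 8*l² (E(l) = 4*((l² + (0 + l)*l) + 3) = 4*((l² + l*l) + 3) = 4*((l² + l²) + 3) = 4*(2*l² + 3) = 4*(3 + 2*l²) = 12 + 8*l²)
N(0)*E(Y) + 428 = ((⅖)*0)*(12 + 8*1²) + 428 = 0*(12 + 8*1) + 428 = 0*(12 + 8) + 428 = 0*20 + 428 = 0 + 428 = 428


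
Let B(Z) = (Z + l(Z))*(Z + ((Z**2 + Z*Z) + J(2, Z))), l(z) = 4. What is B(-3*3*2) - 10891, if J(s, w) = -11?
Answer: -19557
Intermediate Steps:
B(Z) = (4 + Z)*(-11 + Z + 2*Z**2) (B(Z) = (Z + 4)*(Z + ((Z**2 + Z*Z) - 11)) = (4 + Z)*(Z + ((Z**2 + Z**2) - 11)) = (4 + Z)*(Z + (2*Z**2 - 11)) = (4 + Z)*(Z + (-11 + 2*Z**2)) = (4 + Z)*(-11 + Z + 2*Z**2))
B(-3*3*2) - 10891 = (-44 - 7*(-3*3)*2 + 2*(-3*3*2)**3 + 9*(-3*3*2)**2) - 10891 = (-44 - (-63)*2 + 2*(-9*2)**3 + 9*(-9*2)**2) - 10891 = (-44 - 7*(-18) + 2*(-18)**3 + 9*(-18)**2) - 10891 = (-44 + 126 + 2*(-5832) + 9*324) - 10891 = (-44 + 126 - 11664 + 2916) - 10891 = -8666 - 10891 = -19557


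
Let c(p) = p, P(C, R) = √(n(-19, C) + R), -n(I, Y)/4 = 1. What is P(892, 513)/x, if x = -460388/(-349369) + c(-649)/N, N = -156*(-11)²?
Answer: 599517204*√509/810638579 ≈ 16.685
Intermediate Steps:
n(I, Y) = -4 (n(I, Y) = -4*1 = -4)
N = -18876 (N = -156*121 = -18876)
P(C, R) = √(-4 + R)
x = 810638579/599517204 (x = -460388/(-349369) - 649/(-18876) = -460388*(-1/349369) - 649*(-1/18876) = 460388/349369 + 59/1716 = 810638579/599517204 ≈ 1.3522)
P(892, 513)/x = √(-4 + 513)/(810638579/599517204) = √509*(599517204/810638579) = 599517204*√509/810638579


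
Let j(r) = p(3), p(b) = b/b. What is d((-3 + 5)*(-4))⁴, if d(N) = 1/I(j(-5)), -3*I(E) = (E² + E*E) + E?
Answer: 1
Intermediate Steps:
p(b) = 1
j(r) = 1
I(E) = -2*E²/3 - E/3 (I(E) = -((E² + E*E) + E)/3 = -((E² + E²) + E)/3 = -(2*E² + E)/3 = -(E + 2*E²)/3 = -2*E²/3 - E/3)
d(N) = -1 (d(N) = 1/(-⅓*1*(1 + 2*1)) = 1/(-⅓*1*(1 + 2)) = 1/(-⅓*1*3) = 1/(-1) = -1)
d((-3 + 5)*(-4))⁴ = (-1)⁴ = 1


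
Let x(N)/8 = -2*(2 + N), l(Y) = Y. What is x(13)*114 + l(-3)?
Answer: -27363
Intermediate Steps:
x(N) = -32 - 16*N (x(N) = 8*(-2*(2 + N)) = 8*(-4 - 2*N) = -32 - 16*N)
x(13)*114 + l(-3) = (-32 - 16*13)*114 - 3 = (-32 - 208)*114 - 3 = -240*114 - 3 = -27360 - 3 = -27363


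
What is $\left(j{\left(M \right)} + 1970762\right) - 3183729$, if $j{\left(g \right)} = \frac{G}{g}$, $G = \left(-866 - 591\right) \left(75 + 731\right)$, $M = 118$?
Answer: $- \frac{72152224}{59} \approx -1.2229 \cdot 10^{6}$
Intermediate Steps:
$G = -1174342$ ($G = \left(-1457\right) 806 = -1174342$)
$j{\left(g \right)} = - \frac{1174342}{g}$
$\left(j{\left(M \right)} + 1970762\right) - 3183729 = \left(- \frac{1174342}{118} + 1970762\right) - 3183729 = \left(\left(-1174342\right) \frac{1}{118} + 1970762\right) - 3183729 = \left(- \frac{587171}{59} + 1970762\right) - 3183729 = \frac{115687787}{59} - 3183729 = - \frac{72152224}{59}$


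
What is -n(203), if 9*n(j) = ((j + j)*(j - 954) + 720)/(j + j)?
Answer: 152093/1827 ≈ 83.247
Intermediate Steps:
n(j) = (720 + 2*j*(-954 + j))/(18*j) (n(j) = (((j + j)*(j - 954) + 720)/(j + j))/9 = (((2*j)*(-954 + j) + 720)/((2*j)))/9 = ((2*j*(-954 + j) + 720)*(1/(2*j)))/9 = ((720 + 2*j*(-954 + j))*(1/(2*j)))/9 = ((720 + 2*j*(-954 + j))/(2*j))/9 = (720 + 2*j*(-954 + j))/(18*j))
-n(203) = -(-106 + 40/203 + (1/9)*203) = -(-106 + 40*(1/203) + 203/9) = -(-106 + 40/203 + 203/9) = -1*(-152093/1827) = 152093/1827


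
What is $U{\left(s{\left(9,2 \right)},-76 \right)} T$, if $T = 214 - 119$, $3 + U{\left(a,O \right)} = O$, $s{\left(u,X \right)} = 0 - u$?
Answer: $-7505$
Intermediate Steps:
$s{\left(u,X \right)} = - u$
$U{\left(a,O \right)} = -3 + O$
$T = 95$ ($T = 214 - 119 = 95$)
$U{\left(s{\left(9,2 \right)},-76 \right)} T = \left(-3 - 76\right) 95 = \left(-79\right) 95 = -7505$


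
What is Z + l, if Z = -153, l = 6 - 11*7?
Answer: -224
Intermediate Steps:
l = -71 (l = 6 - 77 = -71)
Z + l = -153 - 71 = -224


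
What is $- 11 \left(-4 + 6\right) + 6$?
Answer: $-16$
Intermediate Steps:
$- 11 \left(-4 + 6\right) + 6 = \left(-11\right) 2 + 6 = -22 + 6 = -16$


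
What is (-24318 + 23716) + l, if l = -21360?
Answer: -21962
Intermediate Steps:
(-24318 + 23716) + l = (-24318 + 23716) - 21360 = -602 - 21360 = -21962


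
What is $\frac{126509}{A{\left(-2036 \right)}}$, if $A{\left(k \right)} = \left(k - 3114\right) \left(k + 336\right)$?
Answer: $\frac{126509}{8755000} \approx 0.01445$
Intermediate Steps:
$A{\left(k \right)} = \left(-3114 + k\right) \left(336 + k\right)$
$\frac{126509}{A{\left(-2036 \right)}} = \frac{126509}{-1046304 + \left(-2036\right)^{2} - -5656008} = \frac{126509}{-1046304 + 4145296 + 5656008} = \frac{126509}{8755000}$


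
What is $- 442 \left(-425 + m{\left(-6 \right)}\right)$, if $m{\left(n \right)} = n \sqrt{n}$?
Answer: $187850 + 2652 i \sqrt{6} \approx 1.8785 \cdot 10^{5} + 6496.0 i$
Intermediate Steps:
$m{\left(n \right)} = n^{\frac{3}{2}}$
$- 442 \left(-425 + m{\left(-6 \right)}\right) = - 442 \left(-425 + \left(-6\right)^{\frac{3}{2}}\right) = - 442 \left(-425 - 6 i \sqrt{6}\right) = 187850 + 2652 i \sqrt{6}$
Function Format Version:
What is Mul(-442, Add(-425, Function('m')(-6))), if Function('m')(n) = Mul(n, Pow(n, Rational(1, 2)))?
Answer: Add(187850, Mul(2652, I, Pow(6, Rational(1, 2)))) ≈ Add(1.8785e+5, Mul(6496.0, I))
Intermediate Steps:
Function('m')(n) = Pow(n, Rational(3, 2))
Mul(-442, Add(-425, Function('m')(-6))) = Mul(-442, Add(-425, Pow(-6, Rational(3, 2)))) = Mul(-442, Add(-425, Mul(-6, I, Pow(6, Rational(1, 2))))) = Add(187850, Mul(2652, I, Pow(6, Rational(1, 2))))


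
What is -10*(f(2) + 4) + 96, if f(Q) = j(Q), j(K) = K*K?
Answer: 16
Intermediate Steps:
j(K) = K**2
f(Q) = Q**2
-10*(f(2) + 4) + 96 = -10*(2**2 + 4) + 96 = -10*(4 + 4) + 96 = -10*8 + 96 = -80 + 96 = 16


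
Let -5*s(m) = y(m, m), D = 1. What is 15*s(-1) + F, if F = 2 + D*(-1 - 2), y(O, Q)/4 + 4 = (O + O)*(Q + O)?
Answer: -1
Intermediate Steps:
y(O, Q) = -16 + 8*O*(O + Q) (y(O, Q) = -16 + 4*((O + O)*(Q + O)) = -16 + 4*((2*O)*(O + Q)) = -16 + 4*(2*O*(O + Q)) = -16 + 8*O*(O + Q))
s(m) = 16/5 - 16*m²/5 (s(m) = -(-16 + 8*m² + 8*m*m)/5 = -(-16 + 8*m² + 8*m²)/5 = -(-16 + 16*m²)/5 = 16/5 - 16*m²/5)
F = -1 (F = 2 + 1*(-1 - 2) = 2 + 1*(-3) = 2 - 3 = -1)
15*s(-1) + F = 15*(16/5 - 16/5*(-1)²) - 1 = 15*(16/5 - 16/5*1) - 1 = 15*(16/5 - 16/5) - 1 = 15*0 - 1 = 0 - 1 = -1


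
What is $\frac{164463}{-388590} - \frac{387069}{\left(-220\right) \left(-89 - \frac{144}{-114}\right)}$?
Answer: $- \frac{97270895737}{4750383220} \approx -20.476$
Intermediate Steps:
$\frac{164463}{-388590} - \frac{387069}{\left(-220\right) \left(-89 - \frac{144}{-114}\right)} = 164463 \left(- \frac{1}{388590}\right) - \frac{387069}{\left(-220\right) \left(-89 - - \frac{24}{19}\right)} = - \frac{54821}{129530} - \frac{387069}{\left(-220\right) \left(-89 + \frac{24}{19}\right)} = - \frac{54821}{129530} - \frac{387069}{\left(-220\right) \left(- \frac{1667}{19}\right)} = - \frac{54821}{129530} - \frac{387069}{\frac{366740}{19}} = - \frac{54821}{129530} - \frac{7354311}{366740} = - \frac{97270895737}{4750383220}$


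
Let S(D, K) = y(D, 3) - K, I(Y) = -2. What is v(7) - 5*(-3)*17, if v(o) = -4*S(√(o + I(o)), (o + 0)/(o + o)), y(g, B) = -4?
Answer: 273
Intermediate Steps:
S(D, K) = -4 - K
v(o) = 18 (v(o) = -4*(-4 - (o + 0)/(o + o)) = -4*(-4 - o/(2*o)) = -4*(-4 - o*1/(2*o)) = -4*(-4 - 1*½) = -4*(-4 - ½) = -4*(-9/2) = 18)
v(7) - 5*(-3)*17 = 18 - 5*(-3)*17 = 18 + 15*17 = 18 + 255 = 273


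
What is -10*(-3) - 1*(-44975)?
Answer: 45005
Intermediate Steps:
-10*(-3) - 1*(-44975) = 30 + 44975 = 45005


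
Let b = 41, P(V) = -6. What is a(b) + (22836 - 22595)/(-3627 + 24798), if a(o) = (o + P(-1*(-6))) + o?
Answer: 1609237/21171 ≈ 76.011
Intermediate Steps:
a(o) = -6 + 2*o (a(o) = (o - 6) + o = (-6 + o) + o = -6 + 2*o)
a(b) + (22836 - 22595)/(-3627 + 24798) = (-6 + 2*41) + (22836 - 22595)/(-3627 + 24798) = (-6 + 82) + 241/21171 = 76 + 241*(1/21171) = 76 + 241/21171 = 1609237/21171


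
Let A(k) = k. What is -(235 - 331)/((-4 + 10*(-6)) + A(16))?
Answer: -2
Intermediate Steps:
-(235 - 331)/((-4 + 10*(-6)) + A(16)) = -(235 - 331)/((-4 + 10*(-6)) + 16) = -(-96)/((-4 - 60) + 16) = -(-96)/(-64 + 16) = -(-96)/(-48) = -(-96)*(-1)/48 = -1*2 = -2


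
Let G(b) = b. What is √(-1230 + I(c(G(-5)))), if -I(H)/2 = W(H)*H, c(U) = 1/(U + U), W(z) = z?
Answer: I*√123002/10 ≈ 35.072*I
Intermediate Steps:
c(U) = 1/(2*U)
I(H) = -2*H² (I(H) = -2*H*H = -2*H²)
√(-1230 + I(c(G(-5)))) = √(-1230 - 2*((½)/(-5))²) = √(-1230 - 2*((½)*(-⅕))²) = √(-1230 - 2*(-⅒)²) = √(-1230 - 2*1/100) = √(-1230 - 1/50) = √(-61501/50) = I*√123002/10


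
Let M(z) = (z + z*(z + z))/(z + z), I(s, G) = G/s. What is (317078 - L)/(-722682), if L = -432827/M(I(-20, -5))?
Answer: -1341271/1084023 ≈ -1.2373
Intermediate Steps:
M(z) = (z + 2*z²)/(2*z) (M(z) = (z + z*(2*z))/((2*z)) = (z + 2*z²)*(1/(2*z)) = (z + 2*z²)/(2*z))
L = -1731308/3 (L = -432827/(½ - 5/(-20)) = -432827/(½ - 5*(-1/20)) = -432827/(½ + ¼) = -432827/¾ = -432827*4/3 = -1731308/3 ≈ -5.7710e+5)
(317078 - L)/(-722682) = (317078 - 1*(-1731308/3))/(-722682) = (317078 + 1731308/3)*(-1/722682) = (2682542/3)*(-1/722682) = -1341271/1084023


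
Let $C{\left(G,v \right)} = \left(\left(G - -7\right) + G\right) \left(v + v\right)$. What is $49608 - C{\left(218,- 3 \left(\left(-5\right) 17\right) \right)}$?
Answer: $-176322$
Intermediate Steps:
$C{\left(G,v \right)} = 2 v \left(7 + 2 G\right)$ ($C{\left(G,v \right)} = \left(\left(G + 7\right) + G\right) 2 v = \left(\left(7 + G\right) + G\right) 2 v = \left(7 + 2 G\right) 2 v = 2 v \left(7 + 2 G\right)$)
$49608 - C{\left(218,- 3 \left(\left(-5\right) 17\right) \right)} = 49608 - 2 \left(- 3 \left(\left(-5\right) 17\right)\right) \left(7 + 2 \cdot 218\right) = 49608 - 2 \left(\left(-3\right) \left(-85\right)\right) \left(7 + 436\right) = 49608 - 2 \cdot 255 \cdot 443 = 49608 - 225930 = -176322$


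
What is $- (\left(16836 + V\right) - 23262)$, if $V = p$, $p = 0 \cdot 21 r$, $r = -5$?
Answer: $6426$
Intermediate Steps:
$p = 0$ ($p = 0 \cdot 21 \left(-5\right) = 0 \left(-5\right) = 0$)
$V = 0$
$- (\left(16836 + V\right) - 23262) = - (\left(16836 + 0\right) - 23262) = - (16836 - 23262) = \left(-1\right) \left(-6426\right) = 6426$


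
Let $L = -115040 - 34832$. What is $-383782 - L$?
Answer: $-233910$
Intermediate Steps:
$L = -149872$
$-383782 - L = -383782 - -149872 = -383782 + 149872 = -233910$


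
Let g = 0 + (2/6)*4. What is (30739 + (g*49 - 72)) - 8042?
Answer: 68071/3 ≈ 22690.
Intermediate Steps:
g = 4/3 (g = 0 + (2*(⅙))*4 = 0 + (⅓)*4 = 0 + 4/3 = 4/3 ≈ 1.3333)
(30739 + (g*49 - 72)) - 8042 = (30739 + ((4/3)*49 - 72)) - 8042 = (30739 + (196/3 - 72)) - 8042 = (30739 - 20/3) - 8042 = 92197/3 - 8042 = 68071/3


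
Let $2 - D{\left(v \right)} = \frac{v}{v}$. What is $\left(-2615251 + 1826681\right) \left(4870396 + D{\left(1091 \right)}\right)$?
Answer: $-3840648962290$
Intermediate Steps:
$D{\left(v \right)} = 1$ ($D{\left(v \right)} = 2 - \frac{v}{v} = 2 - 1 = 1$)
$\left(-2615251 + 1826681\right) \left(4870396 + D{\left(1091 \right)}\right) = \left(-2615251 + 1826681\right) \left(4870396 + 1\right) = \left(-788570\right) 4870397 = -3840648962290$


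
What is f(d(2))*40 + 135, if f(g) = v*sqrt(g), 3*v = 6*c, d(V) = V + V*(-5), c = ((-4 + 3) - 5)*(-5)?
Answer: 135 + 4800*I*sqrt(2) ≈ 135.0 + 6788.2*I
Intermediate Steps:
c = 30 (c = (-1 - 5)*(-5) = -6*(-5) = 30)
d(V) = -4*V (d(V) = V - 5*V = -4*V)
v = 60 (v = (6*30)/3 = (1/3)*180 = 60)
f(g) = 60*sqrt(g)
f(d(2))*40 + 135 = (60*sqrt(-4*2))*40 + 135 = (60*sqrt(-8))*40 + 135 = (60*(2*I*sqrt(2)))*40 + 135 = (120*I*sqrt(2))*40 + 135 = 4800*I*sqrt(2) + 135 = 135 + 4800*I*sqrt(2)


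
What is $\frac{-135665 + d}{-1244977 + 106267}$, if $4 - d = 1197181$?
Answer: $\frac{666421}{569355} \approx 1.1705$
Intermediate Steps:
$d = -1197177$ ($d = 4 - 1197181 = -1197177$)
$\frac{-135665 + d}{-1244977 + 106267} = \frac{-135665 - 1197177}{-1244977 + 106267} = - \frac{1332842}{-1138710} = \left(-1332842\right) \left(- \frac{1}{1138710}\right) = \frac{666421}{569355}$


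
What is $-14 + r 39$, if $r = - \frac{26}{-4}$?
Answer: $\frac{479}{2} \approx 239.5$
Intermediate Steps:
$r = \frac{13}{2}$ ($r = \left(-26\right) \left(- \frac{1}{4}\right) = \frac{13}{2} \approx 6.5$)
$-14 + r 39 = -14 + \frac{13}{2} \cdot 39 = -14 + \frac{507}{2} = \frac{479}{2}$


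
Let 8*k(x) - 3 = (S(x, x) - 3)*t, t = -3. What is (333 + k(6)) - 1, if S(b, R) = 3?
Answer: 2659/8 ≈ 332.38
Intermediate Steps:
k(x) = 3/8 (k(x) = 3/8 + ((3 - 3)*(-3))/8 = 3/8 + (0*(-3))/8 = 3/8 + (⅛)*0 = 3/8 + 0 = 3/8)
(333 + k(6)) - 1 = (333 + 3/8) - 1 = 2667/8 - 1 = 2659/8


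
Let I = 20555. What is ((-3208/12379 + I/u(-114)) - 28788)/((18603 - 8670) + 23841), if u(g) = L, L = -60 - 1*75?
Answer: -9672876289/11288385342 ≈ -0.85689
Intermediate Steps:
L = -135 (L = -60 - 75 = -135)
u(g) = -135
((-3208/12379 + I/u(-114)) - 28788)/((18603 - 8670) + 23841) = ((-3208/12379 + 20555/(-135)) - 28788)/((18603 - 8670) + 23841) = ((-3208*1/12379 + 20555*(-1/135)) - 28788)/(9933 + 23841) = ((-3208/12379 - 4111/27) - 28788)/33774 = (-50976685/334233 - 28788)*(1/33774) = -9672876289/334233*1/33774 = -9672876289/11288385342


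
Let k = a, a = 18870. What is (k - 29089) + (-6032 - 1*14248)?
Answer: -30499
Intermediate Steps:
k = 18870
(k - 29089) + (-6032 - 1*14248) = (18870 - 29089) + (-6032 - 1*14248) = -10219 + (-6032 - 14248) = -10219 - 20280 = -30499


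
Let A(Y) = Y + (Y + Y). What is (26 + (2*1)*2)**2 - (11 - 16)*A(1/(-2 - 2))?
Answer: 3585/4 ≈ 896.25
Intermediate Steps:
A(Y) = 3*Y (A(Y) = Y + 2*Y = 3*Y)
(26 + (2*1)*2)**2 - (11 - 16)*A(1/(-2 - 2)) = (26 + (2*1)*2)**2 - (11 - 16)*3/(-2 - 2) = (26 + 2*2)**2 - (-5)*3/(-4) = (26 + 4)**2 - (-5)*3*(-1/4) = 30**2 - (-5)*(-3)/4 = 900 - 1*15/4 = 900 - 15/4 = 3585/4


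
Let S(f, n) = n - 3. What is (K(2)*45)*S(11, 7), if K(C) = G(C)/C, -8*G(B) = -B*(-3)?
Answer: -135/2 ≈ -67.500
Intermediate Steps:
G(B) = -3*B/8 (G(B) = -(-1)*B*(-3)/8 = -(-1)*(-3*B)/8 = -3*B/8)
S(f, n) = -3 + n
K(C) = -3/8 (K(C) = (-3*C/8)/C = -3/8)
(K(2)*45)*S(11, 7) = (-3/8*45)*(-3 + 7) = -135/8*4 = -135/2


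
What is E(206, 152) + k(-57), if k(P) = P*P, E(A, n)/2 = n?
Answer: 3553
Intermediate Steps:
E(A, n) = 2*n
k(P) = P²
E(206, 152) + k(-57) = 2*152 + (-57)² = 304 + 3249 = 3553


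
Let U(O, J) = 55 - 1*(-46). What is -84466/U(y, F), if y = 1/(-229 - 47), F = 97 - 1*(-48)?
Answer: -84466/101 ≈ -836.30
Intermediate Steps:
F = 145 (F = 97 + 48 = 145)
y = -1/276 (y = 1/(-276) = -1/276 ≈ -0.0036232)
U(O, J) = 101 (U(O, J) = 55 + 46 = 101)
-84466/U(y, F) = -84466/101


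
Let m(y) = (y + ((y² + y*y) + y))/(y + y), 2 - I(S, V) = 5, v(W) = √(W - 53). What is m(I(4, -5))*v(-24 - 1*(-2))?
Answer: -10*I*√3 ≈ -17.32*I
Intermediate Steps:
v(W) = √(-53 + W)
I(S, V) = -3 (I(S, V) = 2 - 1*5 = 2 - 5 = -3)
m(y) = (2*y + 2*y²)/(2*y) (m(y) = (y + ((y² + y²) + y))/((2*y)) = (y + (2*y² + y))*(1/(2*y)) = (y + (y + 2*y²))*(1/(2*y)) = (2*y + 2*y²)*(1/(2*y)) = (2*y + 2*y²)/(2*y))
m(I(4, -5))*v(-24 - 1*(-2)) = (1 - 3)*√(-53 + (-24 - 1*(-2))) = -2*√(-53 + (-24 + 2)) = -2*√(-53 - 22) = -10*I*√3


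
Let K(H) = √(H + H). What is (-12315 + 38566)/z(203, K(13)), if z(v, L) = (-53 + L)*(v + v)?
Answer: -1391303/1129898 - 26251*√26/1129898 ≈ -1.3498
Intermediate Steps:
K(H) = √2*√H (K(H) = √(2*H) = √2*√H)
z(v, L) = 2*v*(-53 + L) (z(v, L) = (-53 + L)*(2*v) = 2*v*(-53 + L))
(-12315 + 38566)/z(203, K(13)) = (-12315 + 38566)/((2*203*(-53 + √2*√13))) = 26251/((2*203*(-53 + √26))) = 26251/(-21518 + 406*√26)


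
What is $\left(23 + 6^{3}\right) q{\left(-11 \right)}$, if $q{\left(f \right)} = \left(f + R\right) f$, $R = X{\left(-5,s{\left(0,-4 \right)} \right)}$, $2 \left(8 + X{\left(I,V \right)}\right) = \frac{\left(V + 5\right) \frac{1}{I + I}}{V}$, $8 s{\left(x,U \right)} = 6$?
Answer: $\frac{3057527}{60} \approx 50959.0$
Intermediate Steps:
$s{\left(x,U \right)} = \frac{3}{4}$ ($s{\left(x,U \right)} = \frac{1}{8} \cdot 6 = \frac{3}{4}$)
$X{\left(I,V \right)} = -8 + \frac{5 + V}{4 I V}$ ($X{\left(I,V \right)} = -8 + \frac{\frac{V + 5}{I + I} \frac{1}{V}}{2} = -8 + \frac{\frac{5 + V}{2 I} \frac{1}{V}}{2} = -8 + \frac{\frac{1}{2} \frac{1}{I} \frac{1}{V} \left(5 + V\right)}{2} = -8 + \frac{5 + V}{4 I V}$)
$R = - \frac{503}{60}$ ($R = \frac{5 + \frac{3}{4} - \left(-160\right) \frac{3}{4}}{4 \left(-5\right) \frac{3}{4}} = \frac{1}{4} \left(- \frac{1}{5}\right) \frac{4}{3} \left(5 + \frac{3}{4} + 120\right) = \frac{1}{4} \left(- \frac{1}{5}\right) \frac{4}{3} \cdot \frac{503}{4} = - \frac{503}{60} \approx -8.3833$)
$q{\left(f \right)} = f \left(- \frac{503}{60} + f\right)$ ($q{\left(f \right)} = \left(f - \frac{503}{60}\right) f = \left(- \frac{503}{60} + f\right) f = f \left(- \frac{503}{60} + f\right)$)
$\left(23 + 6^{3}\right) q{\left(-11 \right)} = \left(23 + 6^{3}\right) \frac{1}{60} \left(-11\right) \left(-503 + 60 \left(-11\right)\right) = \left(23 + 216\right) \frac{1}{60} \left(-11\right) \left(-503 - 660\right) = 239 \cdot \frac{1}{60} \left(-11\right) \left(-1163\right) = 239 \cdot \frac{12793}{60} = \frac{3057527}{60}$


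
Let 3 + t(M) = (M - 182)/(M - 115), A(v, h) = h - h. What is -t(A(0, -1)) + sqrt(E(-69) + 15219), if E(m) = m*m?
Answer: 163/115 + 6*sqrt(555) ≈ 142.77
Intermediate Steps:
E(m) = m**2
A(v, h) = 0
t(M) = -3 + (-182 + M)/(-115 + M) (t(M) = -3 + (M - 182)/(M - 115) = -3 + (-182 + M)/(-115 + M))
-t(A(0, -1)) + sqrt(E(-69) + 15219) = -(163 - 2*0)/(-115 + 0) + sqrt((-69)**2 + 15219) = -(163 + 0)/(-115) + sqrt(4761 + 15219) = -(-1)*163/115 + sqrt(19980) = -1*(-163/115) + 6*sqrt(555) = 163/115 + 6*sqrt(555)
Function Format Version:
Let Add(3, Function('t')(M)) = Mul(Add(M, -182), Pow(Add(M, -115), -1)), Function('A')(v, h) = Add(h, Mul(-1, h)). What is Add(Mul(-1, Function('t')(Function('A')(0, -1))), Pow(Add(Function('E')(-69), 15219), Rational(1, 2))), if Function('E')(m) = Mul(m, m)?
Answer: Add(Rational(163, 115), Mul(6, Pow(555, Rational(1, 2)))) ≈ 142.77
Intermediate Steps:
Function('E')(m) = Pow(m, 2)
Function('A')(v, h) = 0
Function('t')(M) = Add(-3, Mul(Pow(Add(-115, M), -1), Add(-182, M))) (Function('t')(M) = Add(-3, Mul(Add(M, -182), Pow(Add(M, -115), -1))) = Add(-3, Mul(Add(-182, M), Pow(Add(-115, M), -1))) = Add(-3, Mul(Pow(Add(-115, M), -1), Add(-182, M))))
Add(Mul(-1, Function('t')(Function('A')(0, -1))), Pow(Add(Function('E')(-69), 15219), Rational(1, 2))) = Add(Mul(-1, Mul(Pow(Add(-115, 0), -1), Add(163, Mul(-2, 0)))), Pow(Add(Pow(-69, 2), 15219), Rational(1, 2))) = Add(Mul(-1, Mul(Pow(-115, -1), Add(163, 0))), Pow(Add(4761, 15219), Rational(1, 2))) = Add(Mul(-1, Mul(Rational(-1, 115), 163)), Pow(19980, Rational(1, 2))) = Add(Mul(-1, Rational(-163, 115)), Mul(6, Pow(555, Rational(1, 2)))) = Add(Rational(163, 115), Mul(6, Pow(555, Rational(1, 2))))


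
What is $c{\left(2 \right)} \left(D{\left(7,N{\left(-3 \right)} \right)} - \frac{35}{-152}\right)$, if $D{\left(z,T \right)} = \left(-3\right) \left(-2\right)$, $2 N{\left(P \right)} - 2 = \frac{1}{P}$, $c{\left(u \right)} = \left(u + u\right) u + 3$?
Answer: $\frac{10417}{152} \approx 68.533$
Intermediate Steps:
$c{\left(u \right)} = 3 + 2 u^{2}$ ($c{\left(u \right)} = 2 u u + 3 = 2 u^{2} + 3 = 3 + 2 u^{2}$)
$N{\left(P \right)} = 1 + \frac{1}{2 P}$
$D{\left(z,T \right)} = 6$
$c{\left(2 \right)} \left(D{\left(7,N{\left(-3 \right)} \right)} - \frac{35}{-152}\right) = \left(3 + 2 \cdot 2^{2}\right) \left(6 - \frac{35}{-152}\right) = \left(3 + 2 \cdot 4\right) \left(6 - - \frac{35}{152}\right) = \left(3 + 8\right) \left(6 + \frac{35}{152}\right) = 11 \cdot \frac{947}{152} = \frac{10417}{152}$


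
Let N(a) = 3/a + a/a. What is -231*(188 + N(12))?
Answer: -174867/4 ≈ -43717.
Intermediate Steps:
N(a) = 1 + 3/a (N(a) = 3/a + 1 = 1 + 3/a)
-231*(188 + N(12)) = -231*(188 + (3 + 12)/12) = -231*(188 + (1/12)*15) = -231*(188 + 5/4) = -231*757/4 = -174867/4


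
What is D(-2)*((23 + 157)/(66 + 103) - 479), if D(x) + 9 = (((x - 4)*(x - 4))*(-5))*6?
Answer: 87959619/169 ≈ 5.2047e+5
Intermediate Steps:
D(x) = -9 - 30*(-4 + x)² (D(x) = -9 + (((x - 4)*(x - 4))*(-5))*6 = -9 + (((-4 + x)*(-4 + x))*(-5))*6 = -9 + ((-4 + x)²*(-5))*6 = -9 - 5*(-4 + x)²*6 = -9 - 30*(-4 + x)²)
D(-2)*((23 + 157)/(66 + 103) - 479) = (-489 - 30*(-2)² + 240*(-2))*((23 + 157)/(66 + 103) - 479) = (-489 - 30*4 - 480)*(180/169 - 479) = (-489 - 120 - 480)*(180*(1/169) - 479) = -1089*(180/169 - 479) = -1089*(-80771/169) = 87959619/169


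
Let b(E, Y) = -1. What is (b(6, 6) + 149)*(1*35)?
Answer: 5180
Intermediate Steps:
(b(6, 6) + 149)*(1*35) = (-1 + 149)*(1*35) = 148*35 = 5180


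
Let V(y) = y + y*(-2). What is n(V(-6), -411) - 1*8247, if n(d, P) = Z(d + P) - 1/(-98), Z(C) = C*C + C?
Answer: 15226555/98 ≈ 1.5537e+5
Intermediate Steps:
Z(C) = C + C² (Z(C) = C² + C = C + C²)
V(y) = -y (V(y) = y - 2*y = -y)
n(d, P) = 1/98 + (P + d)*(1 + P + d) (n(d, P) = (d + P)*(1 + (d + P)) - 1/(-98) = (P + d)*(1 + (P + d)) - 1*(-1/98) = (P + d)*(1 + P + d) + 1/98 = 1/98 + (P + d)*(1 + P + d))
n(V(-6), -411) - 1*8247 = (1/98 + (-411 - 1*(-6))*(1 - 411 - 1*(-6))) - 1*8247 = (1/98 + (-411 + 6)*(1 - 411 + 6)) - 8247 = (1/98 - 405*(-404)) - 8247 = (1/98 + 163620) - 8247 = 16034761/98 - 8247 = 15226555/98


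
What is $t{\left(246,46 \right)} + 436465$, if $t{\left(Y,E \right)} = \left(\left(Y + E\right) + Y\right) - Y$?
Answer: $436757$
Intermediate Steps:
$t{\left(Y,E \right)} = E + Y$ ($t{\left(Y,E \right)} = \left(\left(E + Y\right) + Y\right) - Y = \left(E + 2 Y\right) - Y = E + Y$)
$t{\left(246,46 \right)} + 436465 = \left(46 + 246\right) + 436465 = 292 + 436465 = 436757$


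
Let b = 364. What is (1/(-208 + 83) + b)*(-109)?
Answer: -4959391/125 ≈ -39675.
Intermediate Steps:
(1/(-208 + 83) + b)*(-109) = (1/(-208 + 83) + 364)*(-109) = (1/(-125) + 364)*(-109) = (-1/125 + 364)*(-109) = (45499/125)*(-109) = -4959391/125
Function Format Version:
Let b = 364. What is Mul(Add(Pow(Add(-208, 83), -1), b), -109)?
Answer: Rational(-4959391, 125) ≈ -39675.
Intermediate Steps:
Mul(Add(Pow(Add(-208, 83), -1), b), -109) = Mul(Add(Pow(Add(-208, 83), -1), 364), -109) = Mul(Add(Pow(-125, -1), 364), -109) = Mul(Add(Rational(-1, 125), 364), -109) = Mul(Rational(45499, 125), -109) = Rational(-4959391, 125)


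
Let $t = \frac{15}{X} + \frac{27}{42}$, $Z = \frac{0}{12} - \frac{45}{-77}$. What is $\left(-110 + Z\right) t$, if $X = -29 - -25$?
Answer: $\frac{732975}{2156} \approx 339.97$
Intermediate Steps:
$X = -4$ ($X = -29 + 25 = -4$)
$Z = \frac{45}{77}$ ($Z = 0 \cdot \frac{1}{12} - - \frac{45}{77} = 0 + \frac{45}{77} = \frac{45}{77} \approx 0.58442$)
$t = - \frac{87}{28}$ ($t = \frac{15}{-4} + \frac{27}{42} = 15 \left(- \frac{1}{4}\right) + 27 \cdot \frac{1}{42} = - \frac{15}{4} + \frac{9}{14} = - \frac{87}{28} \approx -3.1071$)
$\left(-110 + Z\right) t = \left(-110 + \frac{45}{77}\right) \left(- \frac{87}{28}\right) = \left(- \frac{8425}{77}\right) \left(- \frac{87}{28}\right) = \frac{732975}{2156}$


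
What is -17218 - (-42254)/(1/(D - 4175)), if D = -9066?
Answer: -559502432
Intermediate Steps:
-17218 - (-42254)/(1/(D - 4175)) = -17218 - (-42254)/(1/(-9066 - 4175)) = -17218 - (-42254)/(1/(-13241)) = -17218 - (-42254)/(-1/13241) = -17218 - (-42254)*(-13241) = -17218 - 1*559485214 = -17218 - 559485214 = -559502432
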